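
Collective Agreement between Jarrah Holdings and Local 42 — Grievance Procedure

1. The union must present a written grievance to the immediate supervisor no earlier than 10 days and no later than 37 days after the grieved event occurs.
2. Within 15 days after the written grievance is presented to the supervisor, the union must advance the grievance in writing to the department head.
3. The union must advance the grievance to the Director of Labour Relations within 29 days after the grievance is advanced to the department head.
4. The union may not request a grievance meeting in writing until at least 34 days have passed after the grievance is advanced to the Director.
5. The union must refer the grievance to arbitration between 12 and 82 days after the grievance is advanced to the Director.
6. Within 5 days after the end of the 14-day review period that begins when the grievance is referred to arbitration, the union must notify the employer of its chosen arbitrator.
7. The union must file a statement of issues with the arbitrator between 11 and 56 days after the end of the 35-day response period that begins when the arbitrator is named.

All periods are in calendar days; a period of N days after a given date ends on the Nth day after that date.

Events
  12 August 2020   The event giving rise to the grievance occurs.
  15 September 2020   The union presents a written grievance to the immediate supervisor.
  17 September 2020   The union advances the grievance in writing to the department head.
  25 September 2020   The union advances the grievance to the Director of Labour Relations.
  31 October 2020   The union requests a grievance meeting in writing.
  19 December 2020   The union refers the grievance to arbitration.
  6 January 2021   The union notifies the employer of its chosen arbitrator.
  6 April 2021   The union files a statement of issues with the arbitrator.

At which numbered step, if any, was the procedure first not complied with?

Step 1 — 10 and 37 days from 12 August 2020 (when the grieved event occurs) are 22 August 2020 and 18 September 2020 respectively; done 15 September 2020, which is between those dates.
Step 2 — counting 15 days from 15 September 2020 (when the written grievance is presented to the supervisor) gives a deadline of 30 September 2020; completed 17 September 2020, before the deadline.
Step 3 — counting 29 days from 17 September 2020 (when the grievance is advanced to the department head) gives a deadline of 16 October 2020; completed 25 September 2020, before the deadline.
Step 4 — must wait 34 days from 25 September 2020 (when the grievance is advanced to the Director), so not before 29 October 2020; done 31 October 2020 — permitted.
Step 5 — 12 and 82 days from 25 September 2020 (when the grievance is advanced to the Director) are 7 October 2020 and 16 December 2020 respectively; done 19 December 2020 — 3 days after the window closed.

Step 5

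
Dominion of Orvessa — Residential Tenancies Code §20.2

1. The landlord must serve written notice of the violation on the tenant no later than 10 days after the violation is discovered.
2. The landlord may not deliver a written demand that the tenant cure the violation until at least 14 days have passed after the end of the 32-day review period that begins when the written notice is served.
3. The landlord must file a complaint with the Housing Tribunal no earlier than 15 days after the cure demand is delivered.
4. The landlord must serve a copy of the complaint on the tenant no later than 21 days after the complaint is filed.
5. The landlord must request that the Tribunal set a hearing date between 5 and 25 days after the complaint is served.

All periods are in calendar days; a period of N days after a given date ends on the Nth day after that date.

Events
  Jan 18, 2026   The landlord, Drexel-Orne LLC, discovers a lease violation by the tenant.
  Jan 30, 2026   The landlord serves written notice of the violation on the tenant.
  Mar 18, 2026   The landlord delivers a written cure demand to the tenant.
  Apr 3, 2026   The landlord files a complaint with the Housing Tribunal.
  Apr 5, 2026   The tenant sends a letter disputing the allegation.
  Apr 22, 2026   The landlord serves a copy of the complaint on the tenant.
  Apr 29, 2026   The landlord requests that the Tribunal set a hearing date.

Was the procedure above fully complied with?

Step 1 — counting 10 days from Jan 18, 2026 (when the violation is discovered) gives a deadline of Jan 28, 2026; done Jan 30, 2026 — 2 days late.
The analysis stops there.

No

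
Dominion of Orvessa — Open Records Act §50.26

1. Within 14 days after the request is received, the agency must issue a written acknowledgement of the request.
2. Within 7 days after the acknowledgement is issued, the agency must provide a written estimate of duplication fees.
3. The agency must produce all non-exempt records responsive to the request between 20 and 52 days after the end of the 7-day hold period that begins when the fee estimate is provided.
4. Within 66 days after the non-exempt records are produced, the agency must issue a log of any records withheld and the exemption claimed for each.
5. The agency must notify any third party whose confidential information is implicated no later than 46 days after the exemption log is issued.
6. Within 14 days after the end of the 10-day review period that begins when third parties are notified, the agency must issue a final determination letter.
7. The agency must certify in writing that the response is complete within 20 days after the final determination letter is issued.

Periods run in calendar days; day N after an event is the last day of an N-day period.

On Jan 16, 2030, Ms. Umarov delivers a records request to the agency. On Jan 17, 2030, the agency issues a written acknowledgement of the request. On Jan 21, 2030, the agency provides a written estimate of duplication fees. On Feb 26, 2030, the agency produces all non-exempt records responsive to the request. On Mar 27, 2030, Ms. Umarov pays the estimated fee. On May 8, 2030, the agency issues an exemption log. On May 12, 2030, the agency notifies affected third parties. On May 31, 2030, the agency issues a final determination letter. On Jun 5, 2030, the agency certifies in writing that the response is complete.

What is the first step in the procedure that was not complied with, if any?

Step 4

(1) due by Jan 16, 2030 + 14 days = Jan 30, 2030; done Jan 17, 2030 — timely.
(2) due by Jan 17, 2030 + 7 days = Jan 24, 2030; done Jan 21, 2030 — timely.
(3) the permitted window runs from Jan 28, 2030 + 20 = Feb 17, 2030 to Jan 28, 2030 + 52 = Mar 21, 2030; done Feb 26, 2030, which is between those dates.
(4) due by Feb 26, 2030 + 66 days = May 3, 2030; not done until May 8, 2030, 5 days after the deadline.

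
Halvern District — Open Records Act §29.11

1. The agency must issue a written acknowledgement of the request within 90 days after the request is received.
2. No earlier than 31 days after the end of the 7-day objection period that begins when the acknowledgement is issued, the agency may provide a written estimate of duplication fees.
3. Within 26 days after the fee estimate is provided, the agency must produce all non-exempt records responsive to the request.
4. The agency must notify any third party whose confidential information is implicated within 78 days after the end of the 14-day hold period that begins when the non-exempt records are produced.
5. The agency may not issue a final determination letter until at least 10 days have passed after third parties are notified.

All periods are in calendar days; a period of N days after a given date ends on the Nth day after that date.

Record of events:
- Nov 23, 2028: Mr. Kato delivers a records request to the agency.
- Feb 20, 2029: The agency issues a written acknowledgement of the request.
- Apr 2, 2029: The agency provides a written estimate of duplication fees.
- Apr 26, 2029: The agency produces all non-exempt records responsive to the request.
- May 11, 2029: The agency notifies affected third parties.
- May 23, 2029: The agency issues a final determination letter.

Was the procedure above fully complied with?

Yes

(1) due by Nov 23, 2028 + 90 days = Feb 21, 2029; completed Feb 20, 2029, before the deadline.
(2) permitted from Feb 27, 2029 + 31 days = Mar 30, 2029 onward; done Apr 2, 2029 — permitted.
(3) due by Apr 2, 2029 + 26 days = Apr 28, 2029; done Apr 26, 2029 — timely.
(4) due by May 10, 2029 + 78 days = Jul 27, 2029; done May 11, 2029 — timely.
(5) permitted from May 11, 2029 + 10 days = May 21, 2029 onward; done May 23, 2029, after the minimum wait.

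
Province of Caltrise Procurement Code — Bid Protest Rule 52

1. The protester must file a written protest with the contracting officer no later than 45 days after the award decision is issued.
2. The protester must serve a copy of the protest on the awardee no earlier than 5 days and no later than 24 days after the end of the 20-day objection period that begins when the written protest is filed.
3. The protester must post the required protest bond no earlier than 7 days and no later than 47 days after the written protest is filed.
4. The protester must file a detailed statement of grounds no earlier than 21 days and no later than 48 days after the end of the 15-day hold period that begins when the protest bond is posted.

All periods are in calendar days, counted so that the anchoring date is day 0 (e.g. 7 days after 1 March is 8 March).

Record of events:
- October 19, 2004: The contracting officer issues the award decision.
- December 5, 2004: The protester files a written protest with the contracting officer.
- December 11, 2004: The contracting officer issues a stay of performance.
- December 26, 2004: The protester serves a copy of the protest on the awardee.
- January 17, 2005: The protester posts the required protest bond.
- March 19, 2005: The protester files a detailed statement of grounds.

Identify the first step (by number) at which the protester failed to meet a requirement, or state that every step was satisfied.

Step 1: 45 days after October 19, 2004 (when the award decision is issued) is December 3, 2004; done December 5, 2004 — 2 days late.

Step 1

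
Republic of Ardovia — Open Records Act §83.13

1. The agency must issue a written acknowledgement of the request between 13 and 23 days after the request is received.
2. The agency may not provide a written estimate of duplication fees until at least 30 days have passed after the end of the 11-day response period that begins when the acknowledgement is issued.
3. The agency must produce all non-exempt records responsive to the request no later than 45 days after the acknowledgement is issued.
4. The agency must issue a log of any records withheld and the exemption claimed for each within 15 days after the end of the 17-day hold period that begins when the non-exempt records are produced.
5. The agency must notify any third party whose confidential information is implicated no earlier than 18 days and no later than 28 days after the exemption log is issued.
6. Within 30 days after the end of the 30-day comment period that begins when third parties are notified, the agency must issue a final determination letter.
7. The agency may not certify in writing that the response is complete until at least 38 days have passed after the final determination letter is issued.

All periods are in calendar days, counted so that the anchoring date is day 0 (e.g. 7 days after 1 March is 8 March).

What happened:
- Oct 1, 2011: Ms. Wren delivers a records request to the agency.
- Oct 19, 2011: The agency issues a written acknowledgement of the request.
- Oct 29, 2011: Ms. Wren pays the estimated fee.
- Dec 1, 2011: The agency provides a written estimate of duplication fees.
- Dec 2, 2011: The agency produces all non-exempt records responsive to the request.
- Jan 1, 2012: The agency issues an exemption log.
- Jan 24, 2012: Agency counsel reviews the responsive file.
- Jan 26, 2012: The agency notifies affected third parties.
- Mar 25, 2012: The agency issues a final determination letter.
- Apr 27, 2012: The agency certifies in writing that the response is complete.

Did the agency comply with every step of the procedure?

Step 1: the window is 13–23 days after Oct 1, 2011 (when the request is received), so Oct 14, 2011 through Oct 24, 2011; done Oct 19, 2011 — within the window.
Step 2: the earliest permitted date is 30 days after Oct 30, 2011 (end of the 11-day response period, which began when the acknowledgement is issued on Oct 19, 2011), i.e. Nov 29, 2011; done Dec 1, 2011 — permitted.
Step 3: 45 days after Oct 19, 2011 (when the acknowledgement is issued) is Dec 3, 2011; completed Dec 2, 2011, before the deadline.
Step 4: 15 days after Dec 19, 2011 (end of the 17-day hold period, which began when the non-exempt records are produced on Dec 2, 2011) is Jan 3, 2012; Jan 1, 2012 is within that limit.
Step 5: the window is 18–28 days after Jan 1, 2012 (when the exemption log is issued), so Jan 19, 2012 through Jan 29, 2012; done Jan 26, 2012, which is between those dates.
Step 6: 30 days after Feb 25, 2012 (end of the 30-day comment period, which began when third parties are notified on Jan 26, 2012) is Mar 26, 2012; completed Mar 25, 2012, before the deadline.
Step 7: the earliest permitted date is 38 days after Mar 25, 2012 (when the final determination letter is issued), i.e. May 2, 2012; acted on Apr 27, 2012, 5 days prematurely.

No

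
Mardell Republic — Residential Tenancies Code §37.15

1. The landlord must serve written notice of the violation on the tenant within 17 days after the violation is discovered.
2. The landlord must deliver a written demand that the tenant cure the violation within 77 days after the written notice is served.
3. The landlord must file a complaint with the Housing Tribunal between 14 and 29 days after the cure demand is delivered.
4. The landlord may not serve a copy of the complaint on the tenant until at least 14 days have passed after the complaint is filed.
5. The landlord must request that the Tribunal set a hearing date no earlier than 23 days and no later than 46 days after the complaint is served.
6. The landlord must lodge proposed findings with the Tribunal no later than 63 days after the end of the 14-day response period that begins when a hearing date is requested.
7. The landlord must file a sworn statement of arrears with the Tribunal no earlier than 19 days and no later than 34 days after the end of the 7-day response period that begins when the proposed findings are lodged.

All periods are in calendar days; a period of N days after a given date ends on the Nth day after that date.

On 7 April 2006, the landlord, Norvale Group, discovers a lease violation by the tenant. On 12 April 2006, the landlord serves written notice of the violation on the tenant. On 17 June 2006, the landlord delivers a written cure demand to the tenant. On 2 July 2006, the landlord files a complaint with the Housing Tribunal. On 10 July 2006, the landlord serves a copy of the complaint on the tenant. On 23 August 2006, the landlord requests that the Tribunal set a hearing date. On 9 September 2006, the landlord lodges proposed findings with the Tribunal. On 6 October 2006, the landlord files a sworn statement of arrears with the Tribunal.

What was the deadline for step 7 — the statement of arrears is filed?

20 October 2006

The proposed findings are lodged on 9 September 2006; the 7-day response period therefore ends 16 September 2006, and step 7 runs from that date. The window is 19–34 days after 16 September 2006; it closes on 20 October 2006.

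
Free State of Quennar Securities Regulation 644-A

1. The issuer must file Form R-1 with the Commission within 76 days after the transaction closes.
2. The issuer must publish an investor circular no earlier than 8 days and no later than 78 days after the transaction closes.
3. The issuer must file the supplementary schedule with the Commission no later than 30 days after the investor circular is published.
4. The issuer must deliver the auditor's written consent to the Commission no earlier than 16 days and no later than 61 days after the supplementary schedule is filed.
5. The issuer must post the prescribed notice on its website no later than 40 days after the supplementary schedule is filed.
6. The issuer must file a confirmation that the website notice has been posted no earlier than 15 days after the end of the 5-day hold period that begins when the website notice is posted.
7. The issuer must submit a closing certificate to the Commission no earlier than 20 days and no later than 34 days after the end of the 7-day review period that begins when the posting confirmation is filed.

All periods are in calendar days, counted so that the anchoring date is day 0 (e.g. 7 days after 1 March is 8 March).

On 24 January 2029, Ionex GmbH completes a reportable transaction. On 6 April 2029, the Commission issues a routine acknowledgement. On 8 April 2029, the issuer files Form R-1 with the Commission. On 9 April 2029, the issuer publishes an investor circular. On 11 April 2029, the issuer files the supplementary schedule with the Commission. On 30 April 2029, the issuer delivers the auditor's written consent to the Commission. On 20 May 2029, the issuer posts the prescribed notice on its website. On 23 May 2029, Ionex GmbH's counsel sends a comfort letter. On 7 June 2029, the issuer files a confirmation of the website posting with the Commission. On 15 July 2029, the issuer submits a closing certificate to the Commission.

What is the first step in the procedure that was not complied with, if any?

Step 6

Step 1 — counting 76 days from 24 January 2029 (when the transaction closes) gives a deadline of 10 April 2029; done 8 April 2029 — timely.
Step 2 — 8 and 78 days from 24 January 2029 (when the transaction closes) are 1 February 2029 and 12 April 2029 respectively; done 9 April 2029, which is between those dates.
Step 3 — counting 30 days from 9 April 2029 (when the investor circular is published) gives a deadline of 9 May 2029; completed 11 April 2029, before the deadline.
Step 4 — 16 and 61 days from 11 April 2029 (when the supplementary schedule is filed) are 27 April 2029 and 11 June 2029 respectively; done 30 April 2029, which is between those dates.
Step 5 — counting 40 days from 11 April 2029 (when the supplementary schedule is filed) gives a deadline of 21 May 2029; completed 20 May 2029, before the deadline.
Step 6 — must wait 15 days from 25 May 2029 (end of the 5-day hold period, which began when the website notice is posted on 20 May 2029), so not before 9 June 2029; 7 June 2029 is 2 days before the earliest permitted date.
That is the first point of non-compliance.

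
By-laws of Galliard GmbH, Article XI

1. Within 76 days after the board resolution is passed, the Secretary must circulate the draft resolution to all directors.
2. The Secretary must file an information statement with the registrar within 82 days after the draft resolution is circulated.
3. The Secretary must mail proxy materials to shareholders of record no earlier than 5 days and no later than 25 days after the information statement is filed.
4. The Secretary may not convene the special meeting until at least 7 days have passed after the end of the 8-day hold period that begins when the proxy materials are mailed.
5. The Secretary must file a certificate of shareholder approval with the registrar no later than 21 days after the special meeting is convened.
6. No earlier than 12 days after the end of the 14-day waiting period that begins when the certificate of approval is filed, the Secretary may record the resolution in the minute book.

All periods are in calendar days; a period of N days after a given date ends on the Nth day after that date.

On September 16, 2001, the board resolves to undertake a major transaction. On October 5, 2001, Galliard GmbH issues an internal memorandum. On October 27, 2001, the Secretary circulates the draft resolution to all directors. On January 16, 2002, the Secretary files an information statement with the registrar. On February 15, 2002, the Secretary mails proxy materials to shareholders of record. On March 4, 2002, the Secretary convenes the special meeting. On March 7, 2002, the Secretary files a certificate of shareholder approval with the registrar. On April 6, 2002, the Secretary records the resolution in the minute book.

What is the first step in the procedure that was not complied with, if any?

Step 1: 76 days after September 16, 2001 (when the board resolution is passed) is December 1, 2001; October 27, 2001 is within that limit.
Step 2: 82 days after October 27, 2001 (when the draft resolution is circulated) is January 17, 2002; done January 16, 2002 — timely.
Step 3: the window is 5–25 days after January 16, 2002 (when the information statement is filed), so January 21, 2002 through February 10, 2002; February 15, 2002 is 5 days past the end of the window.

Step 3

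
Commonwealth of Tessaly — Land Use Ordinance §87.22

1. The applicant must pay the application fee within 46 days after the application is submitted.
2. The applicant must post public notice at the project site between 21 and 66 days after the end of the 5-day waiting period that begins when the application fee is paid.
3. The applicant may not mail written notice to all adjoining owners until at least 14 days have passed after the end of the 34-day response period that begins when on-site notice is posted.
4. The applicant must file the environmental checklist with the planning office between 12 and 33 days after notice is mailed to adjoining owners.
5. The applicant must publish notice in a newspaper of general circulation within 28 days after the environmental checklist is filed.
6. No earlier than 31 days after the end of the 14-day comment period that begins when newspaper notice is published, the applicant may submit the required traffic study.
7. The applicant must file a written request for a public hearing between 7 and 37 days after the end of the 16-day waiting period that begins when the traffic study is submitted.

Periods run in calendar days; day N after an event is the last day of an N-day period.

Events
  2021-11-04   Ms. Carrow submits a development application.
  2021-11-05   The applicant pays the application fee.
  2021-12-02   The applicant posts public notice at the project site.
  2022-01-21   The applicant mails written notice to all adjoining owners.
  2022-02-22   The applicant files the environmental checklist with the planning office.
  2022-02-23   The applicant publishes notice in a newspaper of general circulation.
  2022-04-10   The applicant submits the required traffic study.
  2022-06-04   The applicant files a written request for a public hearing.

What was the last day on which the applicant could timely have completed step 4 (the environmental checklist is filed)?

Step 4 runs from 2022-01-21, when notice is mailed to adjoining owners. The window is 12–33 days after 2022-01-21; it closes on 2022-02-23.

2022-02-23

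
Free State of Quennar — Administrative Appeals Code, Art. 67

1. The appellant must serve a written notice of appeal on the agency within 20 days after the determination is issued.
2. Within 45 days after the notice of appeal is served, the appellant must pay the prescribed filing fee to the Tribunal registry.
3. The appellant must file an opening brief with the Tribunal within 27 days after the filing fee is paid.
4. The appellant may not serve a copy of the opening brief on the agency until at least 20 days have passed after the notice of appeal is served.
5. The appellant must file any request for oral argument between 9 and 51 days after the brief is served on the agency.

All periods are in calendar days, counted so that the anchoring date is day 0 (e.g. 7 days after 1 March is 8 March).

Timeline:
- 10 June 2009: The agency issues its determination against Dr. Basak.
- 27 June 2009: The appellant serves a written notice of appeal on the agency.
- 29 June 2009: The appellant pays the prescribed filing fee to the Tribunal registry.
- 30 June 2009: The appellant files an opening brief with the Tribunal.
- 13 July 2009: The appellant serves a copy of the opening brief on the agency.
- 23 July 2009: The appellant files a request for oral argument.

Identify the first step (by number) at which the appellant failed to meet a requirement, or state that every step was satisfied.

Step 4

Step 1 — counting 20 days from 10 June 2009 (when the determination is issued) gives a deadline of 30 June 2009; completed 27 June 2009, before the deadline.
Step 2 — counting 45 days from 27 June 2009 (when the notice of appeal is served) gives a deadline of 11 August 2009; done 29 June 2009 — timely.
Step 3 — counting 27 days from 29 June 2009 (when the filing fee is paid) gives a deadline of 26 July 2009; completed 30 June 2009, before the deadline.
Step 4 — must wait 20 days from 27 June 2009 (when the notice of appeal is served), so not before 17 July 2009; 13 July 2009 is 4 days before the earliest permitted date.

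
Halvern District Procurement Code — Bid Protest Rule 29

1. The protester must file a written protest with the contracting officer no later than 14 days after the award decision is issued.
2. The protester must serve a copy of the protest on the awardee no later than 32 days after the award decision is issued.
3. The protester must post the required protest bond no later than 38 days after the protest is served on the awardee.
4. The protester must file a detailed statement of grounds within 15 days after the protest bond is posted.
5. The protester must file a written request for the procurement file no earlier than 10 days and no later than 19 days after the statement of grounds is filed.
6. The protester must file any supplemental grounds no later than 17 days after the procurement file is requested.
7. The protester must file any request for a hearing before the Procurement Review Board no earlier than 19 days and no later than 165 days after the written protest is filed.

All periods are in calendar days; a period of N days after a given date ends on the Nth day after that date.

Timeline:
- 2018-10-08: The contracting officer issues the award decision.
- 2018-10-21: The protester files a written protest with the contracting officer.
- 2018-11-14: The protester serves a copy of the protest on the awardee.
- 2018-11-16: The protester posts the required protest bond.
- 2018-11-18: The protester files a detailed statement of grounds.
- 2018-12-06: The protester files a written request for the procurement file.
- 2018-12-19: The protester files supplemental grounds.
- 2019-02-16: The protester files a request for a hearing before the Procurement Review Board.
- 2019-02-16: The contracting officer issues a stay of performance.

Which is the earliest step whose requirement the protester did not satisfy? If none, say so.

Step 1: 14 days after 2018-10-08 (when the award decision is issued) is 2018-10-22; 2018-10-21 is within that limit.
Step 2: 32 days after 2018-10-08 (when the award decision is issued) is 2018-11-09; 2018-11-14 misses that deadline by 5 days.
That is the first point of non-compliance.

Step 2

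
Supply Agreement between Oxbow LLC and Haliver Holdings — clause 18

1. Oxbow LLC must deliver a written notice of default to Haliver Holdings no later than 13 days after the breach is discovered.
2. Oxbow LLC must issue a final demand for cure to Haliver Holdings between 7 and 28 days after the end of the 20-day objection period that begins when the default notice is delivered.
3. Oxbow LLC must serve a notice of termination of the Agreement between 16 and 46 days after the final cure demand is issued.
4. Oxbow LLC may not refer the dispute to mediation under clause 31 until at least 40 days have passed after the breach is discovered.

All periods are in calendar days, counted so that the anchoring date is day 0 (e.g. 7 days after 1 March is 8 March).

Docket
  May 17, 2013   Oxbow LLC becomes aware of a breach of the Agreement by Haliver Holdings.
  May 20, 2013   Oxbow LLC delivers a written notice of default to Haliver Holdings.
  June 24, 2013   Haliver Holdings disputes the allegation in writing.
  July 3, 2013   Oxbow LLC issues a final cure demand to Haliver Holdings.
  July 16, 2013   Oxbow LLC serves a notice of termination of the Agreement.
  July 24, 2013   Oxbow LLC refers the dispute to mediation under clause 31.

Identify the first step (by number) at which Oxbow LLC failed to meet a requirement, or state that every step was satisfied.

(1) due by May 17, 2013 + 13 days = May 30, 2013; completed May 20, 2013, before the deadline.
(2) the permitted window runs from June 9, 2013 + 7 = June 16, 2013 to June 9, 2013 + 28 = July 7, 2013; done July 3, 2013 — within the window.
(3) the permitted window runs from July 3, 2013 + 16 = July 19, 2013 to July 3, 2013 + 46 = August 18, 2013; done July 16, 2013 — 3 days before the window opened.

Step 3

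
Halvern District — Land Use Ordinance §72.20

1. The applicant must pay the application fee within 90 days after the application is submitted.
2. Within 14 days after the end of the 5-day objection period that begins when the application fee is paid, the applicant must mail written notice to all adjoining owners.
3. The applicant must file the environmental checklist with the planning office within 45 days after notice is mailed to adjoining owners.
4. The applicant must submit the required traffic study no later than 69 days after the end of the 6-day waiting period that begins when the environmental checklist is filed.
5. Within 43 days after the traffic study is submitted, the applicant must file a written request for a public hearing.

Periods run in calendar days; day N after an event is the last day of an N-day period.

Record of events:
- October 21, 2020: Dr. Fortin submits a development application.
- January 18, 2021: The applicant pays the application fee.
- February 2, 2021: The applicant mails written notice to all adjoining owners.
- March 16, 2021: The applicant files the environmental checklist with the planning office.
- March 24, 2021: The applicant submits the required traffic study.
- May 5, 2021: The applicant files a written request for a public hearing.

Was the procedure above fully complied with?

Yes

(1) due by October 21, 2020 + 90 days = January 19, 2021; done January 18, 2021 — timely.
(2) due by January 23, 2021 + 14 days = February 6, 2021; done February 2, 2021 — timely.
(3) due by February 2, 2021 + 45 days = March 19, 2021; completed March 16, 2021, before the deadline.
(4) due by March 22, 2021 + 69 days = May 30, 2021; March 24, 2021 is within that limit.
(5) due by March 24, 2021 + 43 days = May 6, 2021; completed May 5, 2021, before the deadline.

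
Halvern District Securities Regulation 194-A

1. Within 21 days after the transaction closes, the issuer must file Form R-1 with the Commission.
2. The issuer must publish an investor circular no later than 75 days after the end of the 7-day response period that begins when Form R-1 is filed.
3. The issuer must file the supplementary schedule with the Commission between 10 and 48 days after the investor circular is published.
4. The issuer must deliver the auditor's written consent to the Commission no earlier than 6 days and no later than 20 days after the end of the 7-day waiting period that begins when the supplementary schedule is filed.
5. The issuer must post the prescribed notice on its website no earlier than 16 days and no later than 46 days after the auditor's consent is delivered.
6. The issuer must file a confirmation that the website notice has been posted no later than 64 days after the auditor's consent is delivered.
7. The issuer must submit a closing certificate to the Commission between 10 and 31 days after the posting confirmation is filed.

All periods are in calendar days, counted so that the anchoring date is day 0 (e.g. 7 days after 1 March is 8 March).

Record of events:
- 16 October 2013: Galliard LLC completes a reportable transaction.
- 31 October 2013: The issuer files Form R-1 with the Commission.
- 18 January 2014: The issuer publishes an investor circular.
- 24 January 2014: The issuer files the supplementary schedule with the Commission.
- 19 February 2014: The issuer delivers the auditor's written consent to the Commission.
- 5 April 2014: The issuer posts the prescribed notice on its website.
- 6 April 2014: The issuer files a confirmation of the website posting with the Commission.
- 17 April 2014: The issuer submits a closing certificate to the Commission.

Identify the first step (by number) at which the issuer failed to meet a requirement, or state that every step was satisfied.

(1) due by 16 October 2013 + 21 days = 6 November 2013; done 31 October 2013 — timely.
(2) due by 7 November 2013 + 75 days = 21 January 2014; completed 18 January 2014, before the deadline.
(3) the permitted window runs from 18 January 2014 + 10 = 28 January 2014 to 18 January 2014 + 48 = 7 March 2014; 24 January 2014 is 4 days too early.
The analysis stops there.

Step 3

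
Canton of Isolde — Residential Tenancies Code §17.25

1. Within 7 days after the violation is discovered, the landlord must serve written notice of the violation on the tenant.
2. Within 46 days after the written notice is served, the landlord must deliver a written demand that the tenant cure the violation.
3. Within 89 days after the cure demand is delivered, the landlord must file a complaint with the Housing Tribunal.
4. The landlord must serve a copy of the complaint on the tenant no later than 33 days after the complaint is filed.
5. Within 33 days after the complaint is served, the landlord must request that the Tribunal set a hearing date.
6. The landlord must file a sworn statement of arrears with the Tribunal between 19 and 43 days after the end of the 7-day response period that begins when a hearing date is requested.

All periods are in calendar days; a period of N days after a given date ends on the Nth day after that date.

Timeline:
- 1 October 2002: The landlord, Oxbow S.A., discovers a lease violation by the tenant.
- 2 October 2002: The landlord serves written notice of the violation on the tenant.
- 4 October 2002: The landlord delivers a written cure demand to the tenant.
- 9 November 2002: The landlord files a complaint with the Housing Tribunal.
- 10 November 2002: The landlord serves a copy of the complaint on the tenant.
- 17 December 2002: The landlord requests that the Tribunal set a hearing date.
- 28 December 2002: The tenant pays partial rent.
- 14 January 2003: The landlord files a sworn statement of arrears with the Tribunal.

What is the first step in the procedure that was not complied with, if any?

Step 5

Step 1: 7 days after 1 October 2002 (when the violation is discovered) is 8 October 2002; completed 2 October 2002, before the deadline.
Step 2: 46 days after 2 October 2002 (when the written notice is served) is 17 November 2002; done 4 October 2002 — timely.
Step 3: 89 days after 4 October 2002 (when the cure demand is delivered) is 1 January 2003; completed 9 November 2002, before the deadline.
Step 4: 33 days after 9 November 2002 (when the complaint is filed) is 12 December 2002; done 10 November 2002 — timely.
Step 5: 33 days after 10 November 2002 (when the complaint is served) is 13 December 2002; 17 December 2002 misses that deadline by 4 days.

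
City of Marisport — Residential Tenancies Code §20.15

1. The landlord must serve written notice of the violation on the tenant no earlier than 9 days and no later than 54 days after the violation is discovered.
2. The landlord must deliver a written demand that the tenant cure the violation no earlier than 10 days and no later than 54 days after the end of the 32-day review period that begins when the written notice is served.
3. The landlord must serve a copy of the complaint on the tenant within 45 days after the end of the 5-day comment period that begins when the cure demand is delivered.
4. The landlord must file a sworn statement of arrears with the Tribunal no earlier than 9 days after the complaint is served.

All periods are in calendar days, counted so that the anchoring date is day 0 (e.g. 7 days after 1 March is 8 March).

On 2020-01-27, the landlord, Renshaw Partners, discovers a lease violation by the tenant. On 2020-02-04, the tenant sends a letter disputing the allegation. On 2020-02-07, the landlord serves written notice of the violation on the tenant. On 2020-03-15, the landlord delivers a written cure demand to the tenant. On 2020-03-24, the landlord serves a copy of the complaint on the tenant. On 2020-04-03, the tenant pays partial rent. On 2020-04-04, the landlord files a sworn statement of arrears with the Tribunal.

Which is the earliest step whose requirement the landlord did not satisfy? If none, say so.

Step 2

Step 1: the window is 9–54 days after 2020-01-27 (when the violation is discovered), so 2020-02-05 through 2020-03-21; done 2020-02-07 — within the window.
Step 2: the window is 10–54 days after 2020-03-10 (end of the 32-day review period, which began when the written notice is served on 2020-02-07), so 2020-03-20 through 2020-05-03; done 2020-03-15 — 5 days before the window opened.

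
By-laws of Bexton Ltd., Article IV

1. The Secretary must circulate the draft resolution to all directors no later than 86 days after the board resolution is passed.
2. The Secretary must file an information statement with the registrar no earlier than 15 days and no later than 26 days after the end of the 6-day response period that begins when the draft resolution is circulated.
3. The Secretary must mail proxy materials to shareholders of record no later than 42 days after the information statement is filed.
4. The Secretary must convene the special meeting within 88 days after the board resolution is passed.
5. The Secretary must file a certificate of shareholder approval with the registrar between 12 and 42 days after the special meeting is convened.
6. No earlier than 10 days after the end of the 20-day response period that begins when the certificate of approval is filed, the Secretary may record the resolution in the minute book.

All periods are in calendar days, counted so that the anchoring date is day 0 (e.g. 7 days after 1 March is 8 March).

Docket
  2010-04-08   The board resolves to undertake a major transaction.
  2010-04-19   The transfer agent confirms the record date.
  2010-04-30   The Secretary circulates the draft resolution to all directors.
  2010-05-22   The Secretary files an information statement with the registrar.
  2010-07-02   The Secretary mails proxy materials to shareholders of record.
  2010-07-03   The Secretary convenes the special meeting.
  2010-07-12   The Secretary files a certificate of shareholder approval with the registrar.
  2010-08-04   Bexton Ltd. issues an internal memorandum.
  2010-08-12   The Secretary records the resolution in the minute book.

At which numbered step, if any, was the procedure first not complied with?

Step 1: 86 days after 2010-04-08 (when the board resolution is passed) is 2010-07-03; 2010-04-30 is within that limit.
Step 2: the window is 15–26 days after 2010-05-06 (end of the 6-day response period, which began when the draft resolution is circulated on 2010-04-30), so 2010-05-21 through 2010-06-01; 2010-05-22 falls inside that range.
Step 3: 42 days after 2010-05-22 (when the information statement is filed) is 2010-07-03; completed 2010-07-02, before the deadline.
Step 4: 88 days after 2010-04-08 (when the board resolution is passed) is 2010-07-05; completed 2010-07-03, before the deadline.
Step 5: the window is 12–42 days after 2010-07-03 (when the special meeting is convened), so 2010-07-15 through 2010-08-14; 2010-07-12 is 3 days too early.
The analysis stops there.

Step 5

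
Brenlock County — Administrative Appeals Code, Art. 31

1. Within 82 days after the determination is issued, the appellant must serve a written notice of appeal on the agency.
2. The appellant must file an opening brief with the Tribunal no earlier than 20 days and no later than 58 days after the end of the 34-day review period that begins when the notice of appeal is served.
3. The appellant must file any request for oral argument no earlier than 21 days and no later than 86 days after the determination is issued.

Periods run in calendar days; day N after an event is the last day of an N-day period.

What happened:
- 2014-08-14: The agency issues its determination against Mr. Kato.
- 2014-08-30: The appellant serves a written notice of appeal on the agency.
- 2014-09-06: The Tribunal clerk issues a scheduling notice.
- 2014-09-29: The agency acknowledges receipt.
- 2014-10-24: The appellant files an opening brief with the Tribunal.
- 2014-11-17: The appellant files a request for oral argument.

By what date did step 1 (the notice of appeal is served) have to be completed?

Step 1 runs from 2014-08-14, when the determination is issued. 82 days after 2014-08-14 is 2014-11-04.

2014-11-04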